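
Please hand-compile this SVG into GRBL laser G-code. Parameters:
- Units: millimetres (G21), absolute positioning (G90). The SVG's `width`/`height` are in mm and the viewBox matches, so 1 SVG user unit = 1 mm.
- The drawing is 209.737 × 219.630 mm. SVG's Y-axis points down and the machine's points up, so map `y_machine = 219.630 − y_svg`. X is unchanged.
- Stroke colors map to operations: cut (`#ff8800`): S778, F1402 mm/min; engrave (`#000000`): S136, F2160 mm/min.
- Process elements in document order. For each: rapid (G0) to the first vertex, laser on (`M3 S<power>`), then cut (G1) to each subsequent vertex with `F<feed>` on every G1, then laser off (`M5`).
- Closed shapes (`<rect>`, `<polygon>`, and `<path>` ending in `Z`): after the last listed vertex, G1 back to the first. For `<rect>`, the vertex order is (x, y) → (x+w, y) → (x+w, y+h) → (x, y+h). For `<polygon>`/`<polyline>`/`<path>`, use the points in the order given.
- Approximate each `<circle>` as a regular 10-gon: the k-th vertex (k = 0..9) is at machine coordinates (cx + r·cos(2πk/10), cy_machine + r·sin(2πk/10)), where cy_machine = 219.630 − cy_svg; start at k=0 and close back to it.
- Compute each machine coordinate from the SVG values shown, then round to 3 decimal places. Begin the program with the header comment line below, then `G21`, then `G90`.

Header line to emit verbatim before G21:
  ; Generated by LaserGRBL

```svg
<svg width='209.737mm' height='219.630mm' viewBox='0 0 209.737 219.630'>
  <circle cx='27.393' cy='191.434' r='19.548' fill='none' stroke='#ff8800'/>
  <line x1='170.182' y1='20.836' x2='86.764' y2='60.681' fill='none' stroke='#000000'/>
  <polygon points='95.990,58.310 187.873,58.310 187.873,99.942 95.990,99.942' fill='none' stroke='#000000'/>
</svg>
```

Since the viewBox matches the mm dimensions, user units are millimetres directly. The only transform is the Y-flip y_m = 219.630 − y_svg.

Shape 1 is a circle drawn with `<circle>`. Its stroke #ff8800 means cut at S778, F1402. After flipping Y the toolpath is (46.941,28.196) → (43.208,39.686) → (33.434,46.787) → (21.352,46.787) → (11.578,39.686) → (7.845,28.196) → (11.578,16.706) → (21.352,9.605) → (33.434,9.605) → (43.208,16.706) → (46.941,28.196), returning to the start.

Shape 2 is a line segment drawn with `<line>`. Its stroke #000000 means engrave at S136, F2160. After flipping Y the toolpath is (170.182,198.794) → (86.764,158.949).

Shape 3 is a rectangle drawn with `<polygon>`. Its stroke #000000 means engrave at S136, F2160. After flipping Y the toolpath is (95.990,161.320) → (187.873,161.320) → (187.873,119.688) → (95.990,119.688) → (95.990,161.320), returning to the start.

; Generated by LaserGRBL
G21
G90
G0 X46.941 Y28.196
M3 S778
G1 X43.208 Y39.686 F1402
G1 X33.434 Y46.787 F1402
G1 X21.352 Y46.787 F1402
G1 X11.578 Y39.686 F1402
G1 X7.845 Y28.196 F1402
G1 X11.578 Y16.706 F1402
G1 X21.352 Y9.605 F1402
G1 X33.434 Y9.605 F1402
G1 X43.208 Y16.706 F1402
G1 X46.941 Y28.196 F1402
M5
G0 X170.182 Y198.794
M3 S136
G1 X86.764 Y158.949 F2160
M5
G0 X95.990 Y161.320
M3 S136
G1 X187.873 Y161.320 F2160
G1 X187.873 Y119.688 F2160
G1 X95.990 Y119.688 F2160
G1 X95.990 Y161.320 F2160
M5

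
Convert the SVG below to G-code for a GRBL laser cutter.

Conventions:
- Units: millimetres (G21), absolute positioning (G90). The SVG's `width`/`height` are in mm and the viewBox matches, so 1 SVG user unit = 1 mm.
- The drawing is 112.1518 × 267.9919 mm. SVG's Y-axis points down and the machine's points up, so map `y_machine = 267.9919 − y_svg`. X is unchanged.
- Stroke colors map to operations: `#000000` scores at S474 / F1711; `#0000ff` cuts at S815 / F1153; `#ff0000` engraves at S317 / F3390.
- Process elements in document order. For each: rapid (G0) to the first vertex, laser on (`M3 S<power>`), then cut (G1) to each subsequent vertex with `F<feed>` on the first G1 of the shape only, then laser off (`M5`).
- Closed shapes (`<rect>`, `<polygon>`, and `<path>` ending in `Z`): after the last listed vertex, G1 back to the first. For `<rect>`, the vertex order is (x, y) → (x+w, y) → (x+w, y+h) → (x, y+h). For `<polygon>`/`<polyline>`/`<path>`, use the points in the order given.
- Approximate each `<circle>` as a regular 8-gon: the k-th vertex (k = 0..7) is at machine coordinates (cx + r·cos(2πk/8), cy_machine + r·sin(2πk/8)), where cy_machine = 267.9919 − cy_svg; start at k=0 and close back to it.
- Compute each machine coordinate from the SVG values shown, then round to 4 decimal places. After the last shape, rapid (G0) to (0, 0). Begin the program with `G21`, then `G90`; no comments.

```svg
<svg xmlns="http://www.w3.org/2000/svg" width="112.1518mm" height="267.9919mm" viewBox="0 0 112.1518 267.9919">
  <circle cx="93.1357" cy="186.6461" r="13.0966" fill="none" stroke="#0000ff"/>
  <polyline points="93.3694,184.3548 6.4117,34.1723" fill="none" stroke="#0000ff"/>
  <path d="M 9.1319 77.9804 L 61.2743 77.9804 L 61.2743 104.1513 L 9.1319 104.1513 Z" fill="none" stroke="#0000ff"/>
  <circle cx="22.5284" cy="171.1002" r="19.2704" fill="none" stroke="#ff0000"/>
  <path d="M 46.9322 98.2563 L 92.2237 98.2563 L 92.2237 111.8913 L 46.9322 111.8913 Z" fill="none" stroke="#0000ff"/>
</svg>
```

G21
G90
G0 X106.2323 Y81.3458
M3 S815
G1 X102.3964 Y90.6065 F1153
G1 X93.1357 Y94.4424
G1 X83.8750 Y90.6065
G1 X80.0391 Y81.3458
G1 X83.8750 Y72.0851
G1 X93.1357 Y68.2492
G1 X102.3964 Y72.0851
G1 X106.2323 Y81.3458
M5
G0 X93.3694 Y83.6371
M3 S815
G1 X6.4117 Y233.8196 F1153
M5
G0 X9.1319 Y190.0115
M3 S815
G1 X61.2743 Y190.0115 F1153
G1 X61.2743 Y163.8406
G1 X9.1319 Y163.8406
G1 X9.1319 Y190.0115
M5
G0 X41.7988 Y96.8917
M3 S317
G1 X36.1546 Y110.5179 F3390
G1 X22.5284 Y116.1621
G1 X8.9022 Y110.5179
G1 X3.2580 Y96.8917
G1 X8.9022 Y83.2655
G1 X22.5284 Y77.6213
G1 X36.1546 Y83.2655
G1 X41.7988 Y96.8917
M5
G0 X46.9322 Y169.7356
M3 S815
G1 X92.2237 Y169.7356 F1153
G1 X92.2237 Y156.1006
G1 X46.9322 Y156.1006
G1 X46.9322 Y169.7356
M5
G0 X0.0000 Y0.0000

viewBox `0 0 112.1518 267.9919` with mm width/height → 1 unit = 1 mm. Flip: y_m = 267.9919 − y_svg.

**Shape 1** — `<circle>` circle, stroke `#0000ff` → cut (S815, F1153). Machine vertices: (106.2323,81.3458) → (102.3964,90.6065) → (93.1357,94.4424) → (83.8750,90.6065) → (80.0391,81.3458) → (83.8750,72.0851) → (93.1357,68.2492) → (102.3964,72.0851) → (106.2323,81.3458). Closed: final G1 returns to the first vertex.

**Shape 2** — `<polyline>` line segment, stroke `#0000ff` → cut (S815, F1153). Machine vertices: (93.3694,83.6371) → (6.4117,233.8196). Open path.

**Shape 3** — `<path>` rectangle, stroke `#0000ff` → cut (S815, F1153). Machine vertices: (9.1319,190.0115) → (61.2743,190.0115) → (61.2743,163.8406) → (9.1319,163.8406) → (9.1319,190.0115). Closed: final G1 returns to the first vertex.

**Shape 4** — `<circle>` circle, stroke `#ff0000` → engrave (S317, F3390). Machine vertices: (41.7988,96.8917) → (36.1546,110.5179) → (22.5284,116.1621) → (8.9022,110.5179) → (3.2580,96.8917) → (8.9022,83.2655) → (22.5284,77.6213) → (36.1546,83.2655) → (41.7988,96.8917). Closed: final G1 returns to the first vertex.

**Shape 5** — `<path>` rectangle, stroke `#0000ff` → cut (S815, F1153). Machine vertices: (46.9322,169.7356) → (92.2237,169.7356) → (92.2237,156.1006) → (46.9322,156.1006) → (46.9322,169.7356). Closed: final G1 returns to the first vertex.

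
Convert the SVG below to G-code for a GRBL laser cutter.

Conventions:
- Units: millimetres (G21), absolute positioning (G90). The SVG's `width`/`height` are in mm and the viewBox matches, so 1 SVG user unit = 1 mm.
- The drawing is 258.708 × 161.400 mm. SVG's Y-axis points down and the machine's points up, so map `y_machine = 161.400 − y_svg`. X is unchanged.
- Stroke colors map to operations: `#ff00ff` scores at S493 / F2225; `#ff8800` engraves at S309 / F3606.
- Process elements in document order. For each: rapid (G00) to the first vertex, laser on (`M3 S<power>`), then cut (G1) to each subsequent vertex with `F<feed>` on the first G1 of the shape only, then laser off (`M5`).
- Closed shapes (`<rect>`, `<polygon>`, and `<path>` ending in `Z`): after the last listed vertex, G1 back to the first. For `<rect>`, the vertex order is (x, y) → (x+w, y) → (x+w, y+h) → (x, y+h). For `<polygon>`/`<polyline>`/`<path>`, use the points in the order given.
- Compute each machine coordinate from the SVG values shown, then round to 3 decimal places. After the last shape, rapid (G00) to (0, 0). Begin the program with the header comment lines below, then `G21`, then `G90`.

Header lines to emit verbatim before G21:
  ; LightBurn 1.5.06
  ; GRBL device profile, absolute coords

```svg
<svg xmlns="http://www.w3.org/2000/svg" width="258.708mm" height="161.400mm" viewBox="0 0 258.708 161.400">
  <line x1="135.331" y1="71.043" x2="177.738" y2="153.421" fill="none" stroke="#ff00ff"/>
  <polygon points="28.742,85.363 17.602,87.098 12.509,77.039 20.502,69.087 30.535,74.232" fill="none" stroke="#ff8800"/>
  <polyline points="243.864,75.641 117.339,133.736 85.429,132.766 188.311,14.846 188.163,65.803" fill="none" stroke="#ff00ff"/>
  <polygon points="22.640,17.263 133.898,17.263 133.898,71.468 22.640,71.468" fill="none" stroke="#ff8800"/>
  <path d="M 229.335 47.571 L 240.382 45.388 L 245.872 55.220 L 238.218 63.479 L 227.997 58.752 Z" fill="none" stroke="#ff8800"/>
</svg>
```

; LightBurn 1.5.06
; GRBL device profile, absolute coords
G21
G90
G00 X135.331 Y90.357
M3 S493
G1 X177.738 Y7.979 F2225
M5
G00 X28.742 Y76.037
M3 S309
G1 X17.602 Y74.302 F3606
G1 X12.509 Y84.361
G1 X20.502 Y92.313
G1 X30.535 Y87.168
G1 X28.742 Y76.037
M5
G00 X243.864 Y85.759
M3 S493
G1 X117.339 Y27.664 F2225
G1 X85.429 Y28.634
G1 X188.311 Y146.554
G1 X188.163 Y95.597
M5
G00 X22.640 Y144.137
M3 S309
G1 X133.898 Y144.137 F3606
G1 X133.898 Y89.932
G1 X22.640 Y89.932
G1 X22.640 Y144.137
M5
G00 X229.335 Y113.829
M3 S309
G1 X240.382 Y116.012 F3606
G1 X245.872 Y106.180
G1 X238.218 Y97.921
G1 X227.997 Y102.648
G1 X229.335 Y113.829
M5
G00 X0.000 Y0.000

Since the viewBox matches the mm dimensions, user units are millimetres directly. The only transform is the Y-flip y_m = 161.400 − y_svg.

Shape 1 is a line segment drawn with `<line>`. Its stroke #ff00ff means score at S493, F2225. After flipping Y the toolpath is (135.331,90.357) → (177.738,7.979).

Shape 2 is a regular polygon drawn with `<polygon>`. Its stroke #ff8800 means engrave at S309, F3606. After flipping Y the toolpath is (28.742,76.037) → (17.602,74.302) → (12.509,84.361) → (20.502,92.313) → (30.535,87.168) → (28.742,76.037), returning to the start.

Shape 3 is a open polyline drawn with `<polyline>`. Its stroke #ff00ff means score at S493, F2225. After flipping Y the toolpath is (243.864,85.759) → (117.339,27.664) → (85.429,28.634) → (188.311,146.554) → (188.163,95.597).

Shape 4 is a rectangle drawn with `<polygon>`. Its stroke #ff8800 means engrave at S309, F3606. After flipping Y the toolpath is (22.640,144.137) → (133.898,144.137) → (133.898,89.932) → (22.640,89.932) → (22.640,144.137), returning to the start.

Shape 5 is a regular polygon drawn with `<path>`. Its stroke #ff8800 means engrave at S309, F3606. After flipping Y the toolpath is (229.335,113.829) → (240.382,116.012) → (245.872,106.180) → (238.218,97.921) → (227.997,102.648) → (229.335,113.829), returning to the start.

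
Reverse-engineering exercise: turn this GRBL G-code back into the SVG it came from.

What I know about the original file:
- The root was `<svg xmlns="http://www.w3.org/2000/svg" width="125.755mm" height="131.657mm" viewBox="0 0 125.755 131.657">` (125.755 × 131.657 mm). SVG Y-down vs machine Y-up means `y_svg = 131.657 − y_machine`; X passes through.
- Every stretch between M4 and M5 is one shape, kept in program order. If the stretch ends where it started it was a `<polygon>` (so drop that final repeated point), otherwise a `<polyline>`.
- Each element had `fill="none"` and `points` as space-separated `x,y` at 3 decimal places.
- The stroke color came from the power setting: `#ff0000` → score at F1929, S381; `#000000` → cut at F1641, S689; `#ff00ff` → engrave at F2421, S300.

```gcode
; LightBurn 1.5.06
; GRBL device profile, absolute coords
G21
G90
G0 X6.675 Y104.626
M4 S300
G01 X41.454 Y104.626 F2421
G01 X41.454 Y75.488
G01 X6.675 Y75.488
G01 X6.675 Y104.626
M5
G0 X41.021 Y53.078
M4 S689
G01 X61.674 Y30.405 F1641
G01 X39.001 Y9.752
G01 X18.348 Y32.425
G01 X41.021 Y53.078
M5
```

y_svg = 131.657 − y_m.

[1] S300→`#ff00ff` (engrave); closed run; points: 6.675,27.031 41.454,27.031 41.454,56.169 6.675,56.169

[2] S689→`#000000` (cut); closed run; points: 41.021,78.579 61.674,101.252 39.001,121.905 18.348,99.232

<svg xmlns="http://www.w3.org/2000/svg" width="125.755mm" height="131.657mm" viewBox="0 0 125.755 131.657">
  <polygon points="6.675,27.031 41.454,27.031 41.454,56.169 6.675,56.169" fill="none" stroke="#ff00ff"/>
  <polygon points="41.021,78.579 61.674,101.252 39.001,121.905 18.348,99.232" fill="none" stroke="#000000"/>
</svg>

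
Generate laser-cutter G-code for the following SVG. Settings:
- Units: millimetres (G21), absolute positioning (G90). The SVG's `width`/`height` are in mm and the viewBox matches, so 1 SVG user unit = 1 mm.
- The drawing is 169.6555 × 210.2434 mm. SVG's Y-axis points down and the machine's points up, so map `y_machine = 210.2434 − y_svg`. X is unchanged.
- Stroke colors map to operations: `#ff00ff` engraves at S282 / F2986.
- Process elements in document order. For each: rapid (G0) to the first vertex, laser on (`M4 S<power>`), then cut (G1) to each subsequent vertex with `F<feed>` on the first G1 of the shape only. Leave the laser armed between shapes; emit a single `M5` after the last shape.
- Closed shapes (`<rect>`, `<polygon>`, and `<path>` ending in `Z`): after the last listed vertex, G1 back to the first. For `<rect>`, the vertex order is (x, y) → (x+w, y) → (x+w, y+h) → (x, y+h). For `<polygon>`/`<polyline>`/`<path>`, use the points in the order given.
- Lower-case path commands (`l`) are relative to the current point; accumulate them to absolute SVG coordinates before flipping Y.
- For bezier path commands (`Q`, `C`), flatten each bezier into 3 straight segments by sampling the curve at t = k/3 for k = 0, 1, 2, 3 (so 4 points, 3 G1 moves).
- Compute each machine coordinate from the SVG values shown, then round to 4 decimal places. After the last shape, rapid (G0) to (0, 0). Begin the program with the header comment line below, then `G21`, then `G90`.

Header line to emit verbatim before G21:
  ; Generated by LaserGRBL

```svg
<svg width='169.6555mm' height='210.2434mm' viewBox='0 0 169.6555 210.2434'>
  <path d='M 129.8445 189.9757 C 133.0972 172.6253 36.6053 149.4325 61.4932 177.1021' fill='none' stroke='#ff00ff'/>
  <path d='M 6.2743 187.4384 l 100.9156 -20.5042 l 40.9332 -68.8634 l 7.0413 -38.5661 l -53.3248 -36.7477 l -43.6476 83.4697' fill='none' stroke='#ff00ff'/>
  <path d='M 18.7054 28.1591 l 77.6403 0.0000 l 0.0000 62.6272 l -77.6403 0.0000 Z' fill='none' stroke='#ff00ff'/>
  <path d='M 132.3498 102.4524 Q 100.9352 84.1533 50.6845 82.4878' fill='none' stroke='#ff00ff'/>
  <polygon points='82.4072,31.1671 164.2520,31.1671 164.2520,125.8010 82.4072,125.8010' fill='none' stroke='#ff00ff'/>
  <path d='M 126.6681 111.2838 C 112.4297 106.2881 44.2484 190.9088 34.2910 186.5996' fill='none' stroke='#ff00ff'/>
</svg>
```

1 u = 1 mm; y_m = 210.2434 − y.

[1] `<path>` cubic bezier, #ff00ff→engrave S282 F2986: (129.8445,20.2677) → (108.0388,37.4654) → (68.8754,45.9569) → (61.4932,33.1413)

[2] `<path>` open polyline, #ff00ff→engrave S282 F2986: (6.2743,22.8050) → (107.1899,43.3092) → (148.1231,112.1726) → (155.1644,150.7387) → (101.8396,187.4864) → (58.1920,104.0167)

[3] `<path>` rectangle, #ff00ff→engrave S282 F2986: (18.7054,182.0843) → (96.3457,182.0843) → (96.3457,119.4571) → (18.7054,119.4571) → (18.7054,182.0843) (closed)

[4] `<path>` quadratic bezier, #ff00ff→engrave S282 F2986: (132.3498,107.7910) → (109.3138,118.1422) → (82.0921,124.7971) → (50.6845,127.7556)

[5] `<polygon>` rectangle, #ff00ff→engrave S282 F2986: (82.4072,179.0763) → (164.2520,179.0763) → (164.2520,84.4424) → (82.4072,84.4424) → (82.4072,179.0763) (closed)

[6] `<path>` cubic bezier, #ff00ff→engrave S282 F2986: (126.6681,98.9596) → (98.6031,80.6960) → (59.5020,42.3651) → (34.2910,23.6438)

; Generated by LaserGRBL
G21
G90
G0 X129.8445 Y20.2677
M4 S282
G1 X108.0388 Y37.4654 F2986
G1 X68.8754 Y45.9569
G1 X61.4932 Y33.1413
G0 X6.2743 Y22.8050
M4 S282
G1 X107.1899 Y43.3092 F2986
G1 X148.1231 Y112.1726
G1 X155.1644 Y150.7387
G1 X101.8396 Y187.4864
G1 X58.1920 Y104.0167
G0 X18.7054 Y182.0843
M4 S282
G1 X96.3457 Y182.0843 F2986
G1 X96.3457 Y119.4571
G1 X18.7054 Y119.4571
G1 X18.7054 Y182.0843
G0 X132.3498 Y107.7910
M4 S282
G1 X109.3138 Y118.1422 F2986
G1 X82.0921 Y124.7971
G1 X50.6845 Y127.7556
G0 X82.4072 Y179.0763
M4 S282
G1 X164.2520 Y179.0763 F2986
G1 X164.2520 Y84.4424
G1 X82.4072 Y84.4424
G1 X82.4072 Y179.0763
G0 X126.6681 Y98.9596
M4 S282
G1 X98.6031 Y80.6960 F2986
G1 X59.5020 Y42.3651
G1 X34.2910 Y23.6438
M5
G0 X0.0000 Y0.0000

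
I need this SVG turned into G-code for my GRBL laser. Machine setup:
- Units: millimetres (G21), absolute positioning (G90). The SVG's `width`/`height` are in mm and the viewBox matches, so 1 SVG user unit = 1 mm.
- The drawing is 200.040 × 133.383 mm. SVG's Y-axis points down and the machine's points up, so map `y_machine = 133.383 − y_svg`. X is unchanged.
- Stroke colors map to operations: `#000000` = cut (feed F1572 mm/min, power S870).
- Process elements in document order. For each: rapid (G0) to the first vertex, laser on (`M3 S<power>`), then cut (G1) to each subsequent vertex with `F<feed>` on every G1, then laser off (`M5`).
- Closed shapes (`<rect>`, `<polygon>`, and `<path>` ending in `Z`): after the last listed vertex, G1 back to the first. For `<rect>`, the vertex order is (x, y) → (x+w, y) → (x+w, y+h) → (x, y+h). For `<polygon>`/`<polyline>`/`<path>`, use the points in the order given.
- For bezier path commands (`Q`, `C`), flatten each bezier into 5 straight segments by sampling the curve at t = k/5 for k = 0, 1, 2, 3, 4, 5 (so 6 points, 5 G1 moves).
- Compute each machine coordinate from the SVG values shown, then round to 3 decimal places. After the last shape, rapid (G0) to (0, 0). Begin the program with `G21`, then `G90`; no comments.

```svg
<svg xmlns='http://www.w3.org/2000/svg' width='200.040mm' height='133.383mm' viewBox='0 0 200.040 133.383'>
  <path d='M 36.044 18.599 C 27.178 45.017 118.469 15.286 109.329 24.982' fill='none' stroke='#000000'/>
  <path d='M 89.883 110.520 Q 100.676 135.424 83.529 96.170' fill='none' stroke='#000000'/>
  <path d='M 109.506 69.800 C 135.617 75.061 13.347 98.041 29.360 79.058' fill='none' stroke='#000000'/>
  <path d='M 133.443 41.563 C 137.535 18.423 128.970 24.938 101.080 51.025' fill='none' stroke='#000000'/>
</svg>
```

G21
G90
G0 X36.044 Y114.784
M3 S870
G1 X41.139 Y104.906 F1572
G1 X60.643 Y103.917 F1572
G1 X84.928 Y107.228 F1572
G1 X104.366 Y110.252 F1572
G1 X109.329 Y108.401 F1572
M5
G0 X89.883 Y22.863
M3 S870
G1 X93.083 Y15.468 F1572
G1 X94.047 Y13.205 F1572
G1 X92.776 Y16.075 F1572
G1 X89.270 Y24.078 F1572
G1 X83.529 Y37.213 F1572
M5
G0 X109.506 Y63.583
M3 S870
G1 X109.660 Y58.778 F1572
G1 X87.963 Y52.584 F1572
G1 X58.174 Y47.868 F1572
G1 X34.053 Y47.493 F1572
G1 X29.360 Y54.325 F1572
M5
G0 X133.443 Y91.820
M3 S870
G1 X134.326 Y102.226 F1572
G1 X131.851 Y105.999 F1572
G1 X125.699 Y103.623 F1572
G1 X115.548 Y95.581 F1572
G1 X101.080 Y82.358 F1572
M5
G0 X0.000 Y0.000

Since the viewBox matches the mm dimensions, user units are millimetres directly. The only transform is the Y-flip y_m = 133.383 − y_svg.

Shape 1 is a cubic bezier drawn with `<path>`. Its stroke #000000 means cut at S870, F1572. After flipping Y the toolpath is (36.044,114.784) → (41.139,104.906) → (60.643,103.917) → (84.928,107.228) → (104.366,110.252) → (109.329,108.401).

Shape 2 is a quadratic bezier drawn with `<path>`. Its stroke #000000 means cut at S870, F1572. After flipping Y the toolpath is (89.883,22.863) → (93.083,15.468) → (94.047,13.205) → (92.776,16.075) → (89.270,24.078) → (83.529,37.213).

Shape 3 is a cubic bezier drawn with `<path>`. Its stroke #000000 means cut at S870, F1572. After flipping Y the toolpath is (109.506,63.583) → (109.660,58.778) → (87.963,52.584) → (58.174,47.868) → (34.053,47.493) → (29.360,54.325).

Shape 4 is a cubic bezier drawn with `<path>`. Its stroke #000000 means cut at S870, F1572. After flipping Y the toolpath is (133.443,91.820) → (134.326,102.226) → (131.851,105.999) → (125.699,103.623) → (115.548,95.581) → (101.080,82.358).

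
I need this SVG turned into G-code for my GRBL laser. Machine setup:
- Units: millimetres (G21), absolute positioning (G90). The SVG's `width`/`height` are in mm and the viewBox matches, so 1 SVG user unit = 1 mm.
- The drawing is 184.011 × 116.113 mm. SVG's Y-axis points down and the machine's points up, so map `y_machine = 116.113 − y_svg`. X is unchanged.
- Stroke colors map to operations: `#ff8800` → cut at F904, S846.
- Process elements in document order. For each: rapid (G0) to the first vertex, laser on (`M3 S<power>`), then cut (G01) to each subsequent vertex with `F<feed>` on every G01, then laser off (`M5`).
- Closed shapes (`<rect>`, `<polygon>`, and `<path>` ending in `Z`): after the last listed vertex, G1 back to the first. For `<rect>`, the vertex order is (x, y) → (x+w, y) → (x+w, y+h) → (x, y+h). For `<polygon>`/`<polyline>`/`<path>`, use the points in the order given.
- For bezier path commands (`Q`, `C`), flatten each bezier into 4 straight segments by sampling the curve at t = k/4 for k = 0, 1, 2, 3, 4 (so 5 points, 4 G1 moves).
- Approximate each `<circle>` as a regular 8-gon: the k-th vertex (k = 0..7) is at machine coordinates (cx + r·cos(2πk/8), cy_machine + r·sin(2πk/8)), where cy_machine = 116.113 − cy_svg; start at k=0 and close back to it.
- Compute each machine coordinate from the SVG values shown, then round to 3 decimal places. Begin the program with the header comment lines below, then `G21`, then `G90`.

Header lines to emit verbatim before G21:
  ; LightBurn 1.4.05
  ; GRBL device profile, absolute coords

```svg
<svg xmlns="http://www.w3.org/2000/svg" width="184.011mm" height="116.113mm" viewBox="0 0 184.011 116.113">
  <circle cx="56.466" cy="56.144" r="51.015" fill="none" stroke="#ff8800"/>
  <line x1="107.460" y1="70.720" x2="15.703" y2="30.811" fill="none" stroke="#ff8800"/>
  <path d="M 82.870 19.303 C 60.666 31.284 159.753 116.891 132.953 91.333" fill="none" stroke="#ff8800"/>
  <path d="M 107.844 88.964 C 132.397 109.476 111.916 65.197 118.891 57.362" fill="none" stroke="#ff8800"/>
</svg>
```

Since the viewBox matches the mm dimensions, user units are millimetres directly. The only transform is the Y-flip y_m = 116.113 − y_svg.

Shape 1 is a circle drawn with `<circle>`. Its stroke #ff8800 means cut at S846, F904. After flipping Y the toolpath is (107.481,59.969) → (92.539,96.042) → (56.466,110.984) → (20.393,96.042) → (5.451,59.969) → (20.393,23.896) → (56.466,8.954) → (92.539,23.896) → (107.481,59.969), returning to the start.

Shape 2 is a line segment drawn with `<line>`. Its stroke #ff8800 means cut at S846, F904. After flipping Y the toolpath is (107.460,45.393) → (15.703,85.302).

Shape 3 is a cubic bezier drawn with `<path>`. Its stroke #ff8800 means cut at S846, F904. After flipping Y the toolpath is (82.870,96.810) → (85.097,76.907) → (109.635,46.718) → (133.311,23.568) → (132.953,24.780).

Shape 4 is a cubic bezier drawn with `<path>`. Its stroke #ff8800 means cut at S846, F904. After flipping Y the toolpath is (107.844,27.149) → (118.948,22.332) → (119.959,32.320) → (117.675,47.623) → (118.891,58.751).

; LightBurn 1.4.05
; GRBL device profile, absolute coords
G21
G90
G0 X107.481 Y59.969
M3 S846
G01 X92.539 Y96.042 F904
G01 X56.466 Y110.984 F904
G01 X20.393 Y96.042 F904
G01 X5.451 Y59.969 F904
G01 X20.393 Y23.896 F904
G01 X56.466 Y8.954 F904
G01 X92.539 Y23.896 F904
G01 X107.481 Y59.969 F904
M5
G0 X107.460 Y45.393
M3 S846
G01 X15.703 Y85.302 F904
M5
G0 X82.870 Y96.810
M3 S846
G01 X85.097 Y76.907 F904
G01 X109.635 Y46.718 F904
G01 X133.311 Y23.568 F904
G01 X132.953 Y24.780 F904
M5
G0 X107.844 Y27.149
M3 S846
G01 X118.948 Y22.332 F904
G01 X119.959 Y32.320 F904
G01 X117.675 Y47.623 F904
G01 X118.891 Y58.751 F904
M5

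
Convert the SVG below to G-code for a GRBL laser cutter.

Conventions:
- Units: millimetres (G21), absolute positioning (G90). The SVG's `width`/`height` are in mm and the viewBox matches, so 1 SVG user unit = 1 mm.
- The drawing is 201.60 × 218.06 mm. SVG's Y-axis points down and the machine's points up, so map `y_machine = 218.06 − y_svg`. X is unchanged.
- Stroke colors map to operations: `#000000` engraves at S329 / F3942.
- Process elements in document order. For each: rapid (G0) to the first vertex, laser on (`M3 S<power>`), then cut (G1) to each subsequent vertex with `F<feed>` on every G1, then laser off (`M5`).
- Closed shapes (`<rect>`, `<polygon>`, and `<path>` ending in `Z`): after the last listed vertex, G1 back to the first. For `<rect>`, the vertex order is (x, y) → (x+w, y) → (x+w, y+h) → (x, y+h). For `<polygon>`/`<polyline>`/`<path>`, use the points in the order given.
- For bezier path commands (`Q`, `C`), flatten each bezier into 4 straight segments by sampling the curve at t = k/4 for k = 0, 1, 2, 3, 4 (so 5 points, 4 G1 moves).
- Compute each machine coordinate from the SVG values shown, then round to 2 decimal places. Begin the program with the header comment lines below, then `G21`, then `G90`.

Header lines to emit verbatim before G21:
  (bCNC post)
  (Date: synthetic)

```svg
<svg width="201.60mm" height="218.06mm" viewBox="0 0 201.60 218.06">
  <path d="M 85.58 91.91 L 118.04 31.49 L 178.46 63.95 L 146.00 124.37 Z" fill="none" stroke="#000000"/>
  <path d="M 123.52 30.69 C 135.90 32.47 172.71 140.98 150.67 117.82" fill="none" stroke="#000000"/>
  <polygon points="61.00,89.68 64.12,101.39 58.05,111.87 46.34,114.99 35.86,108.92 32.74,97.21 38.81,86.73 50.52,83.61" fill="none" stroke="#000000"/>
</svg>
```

(bCNC post)
(Date: synthetic)
G21
G90
G0 X85.58 Y126.15
M3 S329
G1 X118.04 Y186.57 F3942
G1 X178.46 Y154.11 F3942
G1 X146.00 Y93.69 F3942
G1 X85.58 Y126.15 F3942
M5
G0 X123.52 Y187.37
M3 S329
G1 X136.08 Y169.75 F3942
G1 X150.00 Y134.45 F3942
G1 X157.47 Y103.83 F3942
G1 X150.67 Y100.24 F3942
M5
G0 X61.00 Y128.38
M3 S329
G1 X64.12 Y116.67 F3942
G1 X58.05 Y106.19 F3942
G1 X46.34 Y103.07 F3942
G1 X35.86 Y109.14 F3942
G1 X32.74 Y120.85 F3942
G1 X38.81 Y131.33 F3942
G1 X50.52 Y134.45 F3942
G1 X61.00 Y128.38 F3942
M5

1 u = 1 mm; y_m = 218.06 − y.

[1] `<path>` regular polygon, #000000→engrave S329 F3942: (85.58,126.15) → (118.04,186.57) → (178.46,154.11) → (146.00,93.69) → (85.58,126.15) (closed)

[2] `<path>` cubic bezier, #000000→engrave S329 F3942: (123.52,187.37) → (136.08,169.75) → (150.00,134.45) → (157.47,103.83) → (150.67,100.24)

[3] `<polygon>` regular polygon, #000000→engrave S329 F3942: (61.00,128.38) → (64.12,116.67) → (58.05,106.19) → (46.34,103.07) → (35.86,109.14) → (32.74,120.85) → (38.81,131.33) → (50.52,134.45) → (61.00,128.38) (closed)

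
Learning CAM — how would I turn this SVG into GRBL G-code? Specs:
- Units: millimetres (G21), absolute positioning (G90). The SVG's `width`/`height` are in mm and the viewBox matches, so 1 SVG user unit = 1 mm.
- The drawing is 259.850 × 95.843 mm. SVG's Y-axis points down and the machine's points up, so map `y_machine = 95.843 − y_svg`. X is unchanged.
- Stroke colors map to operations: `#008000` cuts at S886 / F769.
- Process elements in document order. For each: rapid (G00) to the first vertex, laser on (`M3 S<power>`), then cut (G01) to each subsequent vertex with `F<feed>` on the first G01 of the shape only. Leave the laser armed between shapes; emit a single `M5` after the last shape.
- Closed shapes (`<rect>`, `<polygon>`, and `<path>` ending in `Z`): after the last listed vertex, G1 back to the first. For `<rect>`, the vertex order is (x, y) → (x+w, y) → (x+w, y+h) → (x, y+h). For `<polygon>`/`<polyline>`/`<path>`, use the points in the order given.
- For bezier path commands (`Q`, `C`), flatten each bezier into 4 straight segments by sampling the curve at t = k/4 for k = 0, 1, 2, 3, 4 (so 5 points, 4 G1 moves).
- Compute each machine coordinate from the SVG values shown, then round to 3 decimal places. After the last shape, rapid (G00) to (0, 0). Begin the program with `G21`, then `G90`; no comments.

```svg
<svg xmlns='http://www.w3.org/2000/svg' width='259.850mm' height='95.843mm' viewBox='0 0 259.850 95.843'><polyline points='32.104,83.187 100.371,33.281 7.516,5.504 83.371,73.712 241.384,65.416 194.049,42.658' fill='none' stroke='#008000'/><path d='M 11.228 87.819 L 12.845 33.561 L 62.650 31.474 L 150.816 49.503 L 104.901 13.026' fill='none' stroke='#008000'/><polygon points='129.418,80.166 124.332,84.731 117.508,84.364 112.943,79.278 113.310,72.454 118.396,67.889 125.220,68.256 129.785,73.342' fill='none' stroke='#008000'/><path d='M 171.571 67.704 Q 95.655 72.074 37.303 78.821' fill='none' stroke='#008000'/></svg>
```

viewBox `0 0 259.850 95.843` with mm width/height → 1 unit = 1 mm. Flip: y_m = 95.843 − y_svg.

**Shape 1** — `<polyline>` open polyline, stroke `#008000` → cut (S886, F769). Machine vertices: (32.104,12.656) → (100.371,62.562) → (7.516,90.339) → (83.371,22.131) → (241.384,30.427) → (194.049,53.185). Open path.

**Shape 2** — `<path>` open polyline, stroke `#008000` → cut (S886, F769). Machine vertices: (11.228,8.024) → (12.845,62.282) → (62.650,64.369) → (150.816,46.340) → (104.901,82.817). Open path.

**Shape 3** — `<polygon>` regular polygon, stroke `#008000` → cut (S886, F769). Machine vertices: (129.418,15.677) → (124.332,11.112) → (117.508,11.479) → (112.943,16.565) → (113.310,23.389) → (118.396,27.954) → (125.220,27.587) → (129.785,22.501) → (129.418,15.677). Closed: final G1 returns to the first vertex.

**Shape 4** — `<path>` quadratic bezier, stroke `#008000` → cut (S886, F769). Control points (SVG): P0=(171.571,67.704), P1=(95.655,72.074), P2=(37.303,78.821); sampled at t=k/4. Machine vertices: (171.571,28.139) → (134.711,25.805) → (100.046,23.175) → (67.577,20.247) → (37.303,17.022). Open path.

G21
G90
G00 X32.104 Y12.656
M3 S886
G01 X100.371 Y62.562 F769
G01 X7.516 Y90.339
G01 X83.371 Y22.131
G01 X241.384 Y30.427
G01 X194.049 Y53.185
G00 X11.228 Y8.024
M3 S886
G01 X12.845 Y62.282 F769
G01 X62.650 Y64.369
G01 X150.816 Y46.340
G01 X104.901 Y82.817
G00 X129.418 Y15.677
M3 S886
G01 X124.332 Y11.112 F769
G01 X117.508 Y11.479
G01 X112.943 Y16.565
G01 X113.310 Y23.389
G01 X118.396 Y27.954
G01 X125.220 Y27.587
G01 X129.785 Y22.501
G01 X129.418 Y15.677
G00 X171.571 Y28.139
M3 S886
G01 X134.711 Y25.805 F769
G01 X100.046 Y23.175
G01 X67.577 Y20.247
G01 X37.303 Y17.022
M5
G00 X0.000 Y0.000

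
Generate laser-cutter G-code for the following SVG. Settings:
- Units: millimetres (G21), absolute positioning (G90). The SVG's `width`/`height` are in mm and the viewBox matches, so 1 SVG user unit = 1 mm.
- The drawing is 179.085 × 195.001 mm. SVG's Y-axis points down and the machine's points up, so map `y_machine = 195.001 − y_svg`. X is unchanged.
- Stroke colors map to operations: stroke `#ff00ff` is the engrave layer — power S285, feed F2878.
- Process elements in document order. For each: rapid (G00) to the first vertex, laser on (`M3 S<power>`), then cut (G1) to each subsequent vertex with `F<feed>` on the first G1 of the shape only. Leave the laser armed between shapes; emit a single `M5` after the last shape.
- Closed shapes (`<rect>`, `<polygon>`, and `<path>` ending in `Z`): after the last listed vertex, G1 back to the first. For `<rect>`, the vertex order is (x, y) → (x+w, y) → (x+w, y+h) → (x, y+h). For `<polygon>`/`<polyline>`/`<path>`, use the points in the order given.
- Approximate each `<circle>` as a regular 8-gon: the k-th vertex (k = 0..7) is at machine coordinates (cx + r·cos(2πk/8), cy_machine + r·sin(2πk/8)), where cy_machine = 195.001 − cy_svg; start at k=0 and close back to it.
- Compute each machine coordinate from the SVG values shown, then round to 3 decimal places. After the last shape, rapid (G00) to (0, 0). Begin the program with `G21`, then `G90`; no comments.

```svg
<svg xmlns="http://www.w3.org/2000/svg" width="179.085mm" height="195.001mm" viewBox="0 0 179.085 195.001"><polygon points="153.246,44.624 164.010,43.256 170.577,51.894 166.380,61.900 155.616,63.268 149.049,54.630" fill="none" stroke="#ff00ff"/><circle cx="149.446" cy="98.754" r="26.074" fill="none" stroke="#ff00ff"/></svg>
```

G21
G90
G00 X153.246 Y150.377
M3 S285
G1 X164.010 Y151.745 F2878
G1 X170.577 Y143.107
G1 X166.380 Y133.101
G1 X155.616 Y131.733
G1 X149.049 Y140.371
G1 X153.246 Y150.377
G00 X175.520 Y96.247
M3 S285
G1 X167.883 Y114.684 F2878
G1 X149.446 Y122.321
G1 X131.009 Y114.684
G1 X123.372 Y96.247
G1 X131.009 Y77.810
G1 X149.446 Y70.173
G1 X167.883 Y77.810
G1 X175.520 Y96.247
M5
G00 X0.000 Y0.000

Since the viewBox matches the mm dimensions, user units are millimetres directly. The only transform is the Y-flip y_m = 195.001 − y_svg.

Shape 1 is a regular polygon drawn with `<polygon>`. Its stroke #ff00ff means engrave at S285, F2878. After flipping Y the toolpath is (153.246,150.377) → (164.010,151.745) → (170.577,143.107) → (166.380,133.101) → (155.616,131.733) → (149.049,140.371) → (153.246,150.377), returning to the start.

Shape 2 is a circle drawn with `<circle>`. Its stroke #ff00ff means engrave at S285, F2878. After flipping Y the toolpath is (175.520,96.247) → (167.883,114.684) → (149.446,122.321) → (131.009,114.684) → (123.372,96.247) → (131.009,77.810) → (149.446,70.173) → (167.883,77.810) → (175.520,96.247), returning to the start.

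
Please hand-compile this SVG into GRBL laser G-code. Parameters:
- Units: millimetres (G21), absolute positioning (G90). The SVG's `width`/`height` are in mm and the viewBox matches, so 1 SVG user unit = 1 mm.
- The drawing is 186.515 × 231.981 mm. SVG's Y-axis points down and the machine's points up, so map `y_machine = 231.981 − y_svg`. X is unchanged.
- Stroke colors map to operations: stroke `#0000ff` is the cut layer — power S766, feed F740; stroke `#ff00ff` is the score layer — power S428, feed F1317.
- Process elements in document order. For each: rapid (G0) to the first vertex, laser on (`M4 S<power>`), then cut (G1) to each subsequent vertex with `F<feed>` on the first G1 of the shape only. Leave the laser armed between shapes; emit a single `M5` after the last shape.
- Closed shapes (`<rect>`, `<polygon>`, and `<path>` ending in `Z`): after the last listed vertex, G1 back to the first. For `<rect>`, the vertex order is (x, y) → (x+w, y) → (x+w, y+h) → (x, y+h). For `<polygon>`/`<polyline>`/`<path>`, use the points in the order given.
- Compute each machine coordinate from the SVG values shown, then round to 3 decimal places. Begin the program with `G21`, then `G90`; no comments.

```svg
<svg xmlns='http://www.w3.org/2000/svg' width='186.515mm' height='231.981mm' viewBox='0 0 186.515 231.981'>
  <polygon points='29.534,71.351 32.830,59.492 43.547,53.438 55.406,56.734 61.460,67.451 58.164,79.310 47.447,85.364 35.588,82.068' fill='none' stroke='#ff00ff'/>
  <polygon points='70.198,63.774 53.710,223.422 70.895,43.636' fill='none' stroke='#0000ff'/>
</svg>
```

1 u = 1 mm; y_m = 231.981 − y.

[1] `<polygon>` regular polygon, #ff00ff→score S428 F1317: (29.534,160.630) → (32.830,172.489) → (43.547,178.543) → (55.406,175.247) → (61.460,164.530) → (58.164,152.671) → (47.447,146.617) → (35.588,149.913) → (29.534,160.630) (closed)

[2] `<polygon>` closed polygon, #0000ff→cut S766 F740: (70.198,168.207) → (53.710,8.559) → (70.895,188.345) → (70.198,168.207) (closed)

G21
G90
G0 X29.534 Y160.630
M4 S428
G1 X32.830 Y172.489 F1317
G1 X43.547 Y178.543
G1 X55.406 Y175.247
G1 X61.460 Y164.530
G1 X58.164 Y152.671
G1 X47.447 Y146.617
G1 X35.588 Y149.913
G1 X29.534 Y160.630
G0 X70.198 Y168.207
M4 S766
G1 X53.710 Y8.559 F740
G1 X70.895 Y188.345
G1 X70.198 Y168.207
M5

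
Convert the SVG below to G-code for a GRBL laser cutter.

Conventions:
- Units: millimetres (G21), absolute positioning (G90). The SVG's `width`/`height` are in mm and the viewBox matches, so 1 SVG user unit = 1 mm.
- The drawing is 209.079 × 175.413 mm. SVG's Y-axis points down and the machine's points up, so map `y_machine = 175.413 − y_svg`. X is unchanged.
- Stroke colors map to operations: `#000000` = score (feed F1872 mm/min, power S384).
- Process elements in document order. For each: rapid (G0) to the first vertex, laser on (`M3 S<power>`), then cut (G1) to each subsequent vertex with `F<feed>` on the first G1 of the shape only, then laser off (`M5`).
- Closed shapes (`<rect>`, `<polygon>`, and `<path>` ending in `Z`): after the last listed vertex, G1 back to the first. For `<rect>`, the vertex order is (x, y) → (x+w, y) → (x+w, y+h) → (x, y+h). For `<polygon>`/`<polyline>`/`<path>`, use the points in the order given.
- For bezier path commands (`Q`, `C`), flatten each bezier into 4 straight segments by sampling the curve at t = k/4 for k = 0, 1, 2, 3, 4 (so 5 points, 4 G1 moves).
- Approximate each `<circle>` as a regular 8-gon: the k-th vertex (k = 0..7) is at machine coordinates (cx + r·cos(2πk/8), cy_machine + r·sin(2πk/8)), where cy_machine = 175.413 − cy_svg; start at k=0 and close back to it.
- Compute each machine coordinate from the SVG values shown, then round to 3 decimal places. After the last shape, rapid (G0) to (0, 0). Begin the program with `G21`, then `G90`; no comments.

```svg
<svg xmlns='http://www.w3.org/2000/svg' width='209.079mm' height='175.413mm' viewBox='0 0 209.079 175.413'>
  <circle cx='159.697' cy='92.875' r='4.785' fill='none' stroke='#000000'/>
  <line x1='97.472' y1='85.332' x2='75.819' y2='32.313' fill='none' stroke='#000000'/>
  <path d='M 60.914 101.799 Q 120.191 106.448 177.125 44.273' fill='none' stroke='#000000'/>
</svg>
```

viewBox `0 0 209.079 175.413` with mm width/height → 1 unit = 1 mm. Flip: y_m = 175.413 − y_svg.

**Shape 1** — `<circle>` circle, stroke `#000000` → score (S384, F1872). Machine vertices: (164.482,82.538) → (163.081,85.922) → (159.697,87.323) → (156.313,85.922) → (154.912,82.538) → (156.313,79.154) → (159.697,77.753) → (163.081,79.154) → (164.482,82.538). Closed: final G1 returns to the first vertex.

**Shape 2** — `<line>` line segment, stroke `#000000` → score (S384, F1872). Machine vertices: (97.472,90.081) → (75.819,143.100). Open path.

**Shape 3** — `<path>` quadratic bezier, stroke `#000000` → score (S384, F1872). Control points (SVG): P0=(60.914,101.799), P1=(120.191,106.448), P2=(177.125,44.273); sampled at t=k/4. Machine vertices: (60.914,73.614) → (90.406,75.466) → (119.605,85.671) → (148.512,104.229) → (177.125,131.140). Open path.

G21
G90
G0 X164.482 Y82.538
M3 S384
G1 X163.081 Y85.922 F1872
G1 X159.697 Y87.323
G1 X156.313 Y85.922
G1 X154.912 Y82.538
G1 X156.313 Y79.154
G1 X159.697 Y77.753
G1 X163.081 Y79.154
G1 X164.482 Y82.538
M5
G0 X97.472 Y90.081
M3 S384
G1 X75.819 Y143.100 F1872
M5
G0 X60.914 Y73.614
M3 S384
G1 X90.406 Y75.466 F1872
G1 X119.605 Y85.671
G1 X148.512 Y104.229
G1 X177.125 Y131.140
M5
G0 X0.000 Y0.000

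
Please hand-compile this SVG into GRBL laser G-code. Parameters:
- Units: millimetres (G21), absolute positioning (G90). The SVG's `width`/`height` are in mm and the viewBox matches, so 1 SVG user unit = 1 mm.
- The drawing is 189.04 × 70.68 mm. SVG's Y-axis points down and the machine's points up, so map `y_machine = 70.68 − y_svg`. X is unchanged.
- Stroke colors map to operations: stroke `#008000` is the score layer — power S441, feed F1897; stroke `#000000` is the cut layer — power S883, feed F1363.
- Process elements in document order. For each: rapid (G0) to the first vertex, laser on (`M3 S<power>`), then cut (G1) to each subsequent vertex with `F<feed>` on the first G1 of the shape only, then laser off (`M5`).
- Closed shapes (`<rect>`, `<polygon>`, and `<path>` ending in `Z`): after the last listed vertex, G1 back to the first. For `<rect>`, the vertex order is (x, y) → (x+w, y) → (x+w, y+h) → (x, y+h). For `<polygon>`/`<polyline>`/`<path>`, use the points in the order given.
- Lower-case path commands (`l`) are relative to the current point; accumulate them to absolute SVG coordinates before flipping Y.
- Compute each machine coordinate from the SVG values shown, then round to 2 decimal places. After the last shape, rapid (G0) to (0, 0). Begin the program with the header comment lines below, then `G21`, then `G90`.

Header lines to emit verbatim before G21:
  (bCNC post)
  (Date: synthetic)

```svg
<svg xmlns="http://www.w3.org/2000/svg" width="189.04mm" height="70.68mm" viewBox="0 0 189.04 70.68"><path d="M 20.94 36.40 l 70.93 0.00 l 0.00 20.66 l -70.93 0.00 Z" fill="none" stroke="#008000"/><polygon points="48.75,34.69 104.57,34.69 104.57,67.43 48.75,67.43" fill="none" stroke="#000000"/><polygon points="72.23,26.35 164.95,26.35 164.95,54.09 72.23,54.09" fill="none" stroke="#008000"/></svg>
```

Since the viewBox matches the mm dimensions, user units are millimetres directly. The only transform is the Y-flip y_m = 70.68 − y_svg.

Shape 1 is a rectangle drawn with `<path>`. Its stroke #008000 means score at S441, F1897. After flipping Y the toolpath is (20.94,34.28) → (91.87,34.28) → (91.87,13.62) → (20.94,13.62) → (20.94,34.28), returning to the start.

Shape 2 is a rectangle drawn with `<polygon>`. Its stroke #000000 means cut at S883, F1363. After flipping Y the toolpath is (48.75,35.99) → (104.57,35.99) → (104.57,3.25) → (48.75,3.25) → (48.75,35.99), returning to the start.

Shape 3 is a rectangle drawn with `<polygon>`. Its stroke #008000 means score at S441, F1897. After flipping Y the toolpath is (72.23,44.33) → (164.95,44.33) → (164.95,16.59) → (72.23,16.59) → (72.23,44.33), returning to the start.

(bCNC post)
(Date: synthetic)
G21
G90
G0 X20.94 Y34.28
M3 S441
G1 X91.87 Y34.28 F1897
G1 X91.87 Y13.62
G1 X20.94 Y13.62
G1 X20.94 Y34.28
M5
G0 X48.75 Y35.99
M3 S883
G1 X104.57 Y35.99 F1363
G1 X104.57 Y3.25
G1 X48.75 Y3.25
G1 X48.75 Y35.99
M5
G0 X72.23 Y44.33
M3 S441
G1 X164.95 Y44.33 F1897
G1 X164.95 Y16.59
G1 X72.23 Y16.59
G1 X72.23 Y44.33
M5
G0 X0.00 Y0.00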